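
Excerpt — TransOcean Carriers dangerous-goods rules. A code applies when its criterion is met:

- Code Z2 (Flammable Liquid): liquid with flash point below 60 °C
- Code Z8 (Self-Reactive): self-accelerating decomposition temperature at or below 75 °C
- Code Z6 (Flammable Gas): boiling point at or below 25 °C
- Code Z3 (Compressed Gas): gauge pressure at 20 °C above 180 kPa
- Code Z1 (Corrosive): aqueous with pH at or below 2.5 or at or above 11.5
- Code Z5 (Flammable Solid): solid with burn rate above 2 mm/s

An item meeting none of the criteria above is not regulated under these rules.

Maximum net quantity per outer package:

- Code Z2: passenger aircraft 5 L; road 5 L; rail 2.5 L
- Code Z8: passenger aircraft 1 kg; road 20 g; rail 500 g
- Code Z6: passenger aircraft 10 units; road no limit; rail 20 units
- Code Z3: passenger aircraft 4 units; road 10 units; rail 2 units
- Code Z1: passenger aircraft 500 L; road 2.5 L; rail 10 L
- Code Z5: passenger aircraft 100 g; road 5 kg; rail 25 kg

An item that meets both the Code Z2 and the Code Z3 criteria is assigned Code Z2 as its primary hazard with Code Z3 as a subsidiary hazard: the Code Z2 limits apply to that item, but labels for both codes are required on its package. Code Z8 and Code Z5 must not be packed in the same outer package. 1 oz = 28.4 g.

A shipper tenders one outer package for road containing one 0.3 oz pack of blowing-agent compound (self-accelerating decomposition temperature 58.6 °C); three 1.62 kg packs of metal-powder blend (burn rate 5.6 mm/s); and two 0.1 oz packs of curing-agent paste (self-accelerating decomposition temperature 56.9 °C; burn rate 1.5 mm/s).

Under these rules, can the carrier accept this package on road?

With self-accelerating decomposition temperature 58.6 °C (≤ 75 °C), the blowing-agent compound falls in Code Z8.
With burn rate 5.6 mm/s (> 2 mm/s), the metal-powder blend falls in Code Z5.
Curing-agent paste: self-accelerating decomposition temperature 56.9 °C ≤ 75 °C → Code Z8 (Self-Reactive).
Code Z8 net quantity: (one 0.3 oz pack = 8.52 g) + (two 0.1 oz packs = 5.68 g) = 14.2 g.
14.2 g is within the road limit of 20 g for Code Z8.
Code Z5 quantity: three 1.62 kg packs = 4.86 kg.
That is within the Code Z5 road limit of 5 kg.
Code Z8 and Code Z5 may not share an outer package.

No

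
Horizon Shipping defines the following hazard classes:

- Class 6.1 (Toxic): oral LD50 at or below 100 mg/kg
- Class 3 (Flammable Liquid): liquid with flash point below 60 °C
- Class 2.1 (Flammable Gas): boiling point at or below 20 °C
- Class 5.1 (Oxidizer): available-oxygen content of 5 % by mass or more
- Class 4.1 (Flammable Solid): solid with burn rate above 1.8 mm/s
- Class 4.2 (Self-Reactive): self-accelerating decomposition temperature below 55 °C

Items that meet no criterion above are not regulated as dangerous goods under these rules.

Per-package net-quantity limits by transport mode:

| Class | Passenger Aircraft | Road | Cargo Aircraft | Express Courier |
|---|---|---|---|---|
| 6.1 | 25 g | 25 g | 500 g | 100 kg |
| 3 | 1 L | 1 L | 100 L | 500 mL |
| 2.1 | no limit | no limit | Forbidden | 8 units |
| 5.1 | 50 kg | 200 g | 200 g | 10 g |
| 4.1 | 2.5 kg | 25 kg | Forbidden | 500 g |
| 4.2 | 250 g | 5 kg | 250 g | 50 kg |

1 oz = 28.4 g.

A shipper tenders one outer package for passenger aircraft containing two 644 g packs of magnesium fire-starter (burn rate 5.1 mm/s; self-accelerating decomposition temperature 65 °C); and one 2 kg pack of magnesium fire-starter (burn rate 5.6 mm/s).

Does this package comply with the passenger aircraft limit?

No

The magnesium fire-starter has burn rate 5.1 mm/s, which is > 1.8 mm/s, so it is Class 4.1 (Flammable Solid).
The magnesium fire-starter has burn rate 5.6 mm/s, which is > 1.8 mm/s, so it is Class 4.1 (Flammable Solid).
Class 4.1 net quantity: (two 644 g packs = 1.288 kg) + 2 kg = 3.288 kg.
3.288 kg > 2.5 kg (passenger aircraft limit, Class 4.1) — over the limit.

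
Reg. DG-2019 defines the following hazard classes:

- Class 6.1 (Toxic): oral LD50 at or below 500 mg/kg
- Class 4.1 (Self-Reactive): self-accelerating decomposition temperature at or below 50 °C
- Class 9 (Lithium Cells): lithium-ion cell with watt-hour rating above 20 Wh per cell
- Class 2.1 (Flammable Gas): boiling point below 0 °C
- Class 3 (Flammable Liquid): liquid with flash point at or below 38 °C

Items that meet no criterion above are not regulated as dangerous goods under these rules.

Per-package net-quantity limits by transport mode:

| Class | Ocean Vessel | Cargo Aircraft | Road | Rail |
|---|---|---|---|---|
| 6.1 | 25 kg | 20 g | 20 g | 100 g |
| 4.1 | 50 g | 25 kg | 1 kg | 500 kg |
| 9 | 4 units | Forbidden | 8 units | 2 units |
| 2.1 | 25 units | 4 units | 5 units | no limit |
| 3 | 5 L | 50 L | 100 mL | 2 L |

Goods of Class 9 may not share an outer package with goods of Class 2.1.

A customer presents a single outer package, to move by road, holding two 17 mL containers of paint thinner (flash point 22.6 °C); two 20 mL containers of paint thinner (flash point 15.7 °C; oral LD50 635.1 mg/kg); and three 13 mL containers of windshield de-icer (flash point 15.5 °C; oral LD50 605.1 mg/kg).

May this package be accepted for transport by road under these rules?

The paint thinner has flash point 22.6 °C, which is ≤ 38 °C, so it is Class 3 (Flammable Liquid).
Flash point 15.7 °C meets the Class 3 criterion (Flammable Liquid), so the paint thinner is Class 3.
With flash point 15.5 °C (≤ 38 °C), the windshield de-icer falls in Class 3.
Total Class 3: (two 17 mL containers = 34 mL) + (two 20 mL containers = 40 mL) + (three 13 mL containers = 39 mL) = 113 mL.
113 mL exceeds the road limit of 100 mL for Class 3.

No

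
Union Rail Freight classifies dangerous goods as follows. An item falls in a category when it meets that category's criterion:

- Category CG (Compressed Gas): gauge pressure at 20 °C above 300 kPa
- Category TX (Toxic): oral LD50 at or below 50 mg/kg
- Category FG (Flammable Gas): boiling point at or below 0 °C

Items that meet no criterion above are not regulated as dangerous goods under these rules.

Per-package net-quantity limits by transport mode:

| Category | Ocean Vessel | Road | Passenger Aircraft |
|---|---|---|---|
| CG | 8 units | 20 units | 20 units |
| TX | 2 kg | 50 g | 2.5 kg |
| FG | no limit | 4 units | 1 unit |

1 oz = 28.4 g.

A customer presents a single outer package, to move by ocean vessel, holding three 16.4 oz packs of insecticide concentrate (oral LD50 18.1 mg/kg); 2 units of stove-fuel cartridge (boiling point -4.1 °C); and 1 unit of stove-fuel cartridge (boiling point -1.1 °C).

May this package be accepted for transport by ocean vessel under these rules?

Yes

With oral LD50 18.1 mg/kg (≤ 50 mg/kg), the insecticide concentrate falls in Category TX.
Stove-fuel cartridge: boiling point -4.1 °C ≤ 0 °C → Category FG (Flammable Gas).
Boiling point -1.1 °C meets the Category FG criterion (Flammable Gas), so the stove-fuel cartridge is Category FG.
Category TX quantity: three 16.4 oz packs = 1397.28 g.
That is within the Category TX ocean vessel limit of 2 kg.
Total Category FG: 2 units + 1 unit = 3 units.
Category FG has no per-package limit by ocean vessel.
Every hazard category is within its ocean vessel limit and no segregation rule is violated.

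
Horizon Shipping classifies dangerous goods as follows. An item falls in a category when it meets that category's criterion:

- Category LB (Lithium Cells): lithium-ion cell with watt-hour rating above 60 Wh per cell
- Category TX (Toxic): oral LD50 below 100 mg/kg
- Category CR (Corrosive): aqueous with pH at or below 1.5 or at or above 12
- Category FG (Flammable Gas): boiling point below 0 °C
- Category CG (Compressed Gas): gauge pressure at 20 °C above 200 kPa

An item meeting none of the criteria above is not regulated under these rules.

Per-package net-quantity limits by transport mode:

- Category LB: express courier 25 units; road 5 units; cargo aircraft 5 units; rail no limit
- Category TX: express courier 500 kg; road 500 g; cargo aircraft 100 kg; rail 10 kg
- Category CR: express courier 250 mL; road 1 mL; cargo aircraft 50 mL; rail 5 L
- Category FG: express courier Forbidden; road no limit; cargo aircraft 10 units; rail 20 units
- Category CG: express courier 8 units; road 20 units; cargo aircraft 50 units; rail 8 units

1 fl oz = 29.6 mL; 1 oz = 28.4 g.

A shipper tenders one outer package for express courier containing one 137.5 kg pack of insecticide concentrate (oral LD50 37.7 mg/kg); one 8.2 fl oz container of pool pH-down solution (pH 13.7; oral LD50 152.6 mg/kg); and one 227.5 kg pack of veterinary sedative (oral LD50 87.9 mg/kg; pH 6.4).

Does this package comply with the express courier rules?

Yes

Insecticide concentrate: oral LD50 37.7 mg/kg < 100 mg/kg → Category TX (Toxic).
pH 13.7 meets the Category CR criterion (Corrosive), so the pool pH-down solution is Category CR.
Oral LD50 87.9 mg/kg meets the Category TX criterion (Toxic), so the veterinary sedative is Category TX.
Total Category TX: 137.5 kg + 227.5 kg = 365 kg.
That is within the Category TX express courier limit of 500 kg.
Category CR quantity: one 8.2 fl oz container = 242.72 mL.
242.72 mL is within the express courier limit of 250 mL for Category CR.
Every hazard category is within its express courier limit and no segregation rule is violated.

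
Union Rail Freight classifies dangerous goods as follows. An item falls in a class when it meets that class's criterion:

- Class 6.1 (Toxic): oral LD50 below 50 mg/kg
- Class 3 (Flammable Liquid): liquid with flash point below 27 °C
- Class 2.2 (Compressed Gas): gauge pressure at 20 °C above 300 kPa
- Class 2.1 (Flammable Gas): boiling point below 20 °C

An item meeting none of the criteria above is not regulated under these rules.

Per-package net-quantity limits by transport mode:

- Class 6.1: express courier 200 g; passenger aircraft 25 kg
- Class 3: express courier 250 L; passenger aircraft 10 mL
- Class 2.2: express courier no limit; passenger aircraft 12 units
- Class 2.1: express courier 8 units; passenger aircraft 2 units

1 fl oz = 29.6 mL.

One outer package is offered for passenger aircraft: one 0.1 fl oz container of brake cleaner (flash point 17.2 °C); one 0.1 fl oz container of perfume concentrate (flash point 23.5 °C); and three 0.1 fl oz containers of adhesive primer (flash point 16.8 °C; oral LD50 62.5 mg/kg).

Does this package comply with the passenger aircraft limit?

No

With flash point 17.2 °C (< 27 °C), the brake cleaner falls in Class 3.
Perfume concentrate: flash point 23.5 °C < 27 °C → Class 3 (Flammable Liquid).
Flash point 16.8 °C meets the Class 3 criterion (Flammable Liquid), so the adhesive primer is Class 3.
Class 3 net quantity: (one 0.1 fl oz container = 2.96 mL) + (one 0.1 fl oz container = 2.96 mL) + (three 0.1 fl oz containers = 8.88 mL) = 14.8 mL.
14.8 mL exceeds the passenger aircraft limit of 10 mL for Class 3.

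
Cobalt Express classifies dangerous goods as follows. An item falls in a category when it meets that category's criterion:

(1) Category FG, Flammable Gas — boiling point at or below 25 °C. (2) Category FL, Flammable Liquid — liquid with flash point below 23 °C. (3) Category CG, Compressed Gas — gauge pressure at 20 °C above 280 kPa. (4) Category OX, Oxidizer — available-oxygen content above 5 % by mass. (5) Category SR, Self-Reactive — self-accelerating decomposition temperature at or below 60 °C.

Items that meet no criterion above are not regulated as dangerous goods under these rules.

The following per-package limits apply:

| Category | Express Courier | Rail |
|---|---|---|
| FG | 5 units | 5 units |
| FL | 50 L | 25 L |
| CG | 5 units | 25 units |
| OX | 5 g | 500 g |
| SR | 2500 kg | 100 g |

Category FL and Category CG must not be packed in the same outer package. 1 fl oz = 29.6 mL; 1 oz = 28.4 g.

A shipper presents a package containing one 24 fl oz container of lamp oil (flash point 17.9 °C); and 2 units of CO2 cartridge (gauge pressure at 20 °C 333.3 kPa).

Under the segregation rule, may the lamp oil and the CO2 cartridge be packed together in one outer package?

No

With flash point 17.9 °C (< 23 °C), the lamp oil falls in Category FL.
CO2 cartridge: gauge pressure at 20 °C 333.3 kPa > 280 kPa → Category CG (Compressed Gas).
Category FL and Category CG may not share an outer package.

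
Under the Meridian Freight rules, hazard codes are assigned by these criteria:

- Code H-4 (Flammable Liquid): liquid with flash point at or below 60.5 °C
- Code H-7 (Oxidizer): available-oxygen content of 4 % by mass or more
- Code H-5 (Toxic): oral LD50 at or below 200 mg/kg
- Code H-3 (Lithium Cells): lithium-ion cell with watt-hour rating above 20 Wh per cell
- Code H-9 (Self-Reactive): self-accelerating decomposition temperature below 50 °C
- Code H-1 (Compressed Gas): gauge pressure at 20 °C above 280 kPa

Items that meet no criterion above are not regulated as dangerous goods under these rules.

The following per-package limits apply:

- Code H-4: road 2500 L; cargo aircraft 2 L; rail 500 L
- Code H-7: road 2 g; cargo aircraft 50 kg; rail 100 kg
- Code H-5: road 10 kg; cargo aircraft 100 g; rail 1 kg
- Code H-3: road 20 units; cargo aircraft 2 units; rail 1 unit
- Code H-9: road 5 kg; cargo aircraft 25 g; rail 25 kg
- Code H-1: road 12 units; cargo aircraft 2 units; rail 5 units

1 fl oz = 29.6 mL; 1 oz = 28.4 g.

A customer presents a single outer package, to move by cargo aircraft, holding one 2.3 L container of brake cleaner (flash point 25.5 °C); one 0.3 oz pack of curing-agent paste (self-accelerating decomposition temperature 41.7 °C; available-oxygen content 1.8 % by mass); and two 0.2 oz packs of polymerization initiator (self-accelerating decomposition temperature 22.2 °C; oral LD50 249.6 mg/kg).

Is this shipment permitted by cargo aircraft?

No

The brake cleaner has flash point 25.5 °C, which is ≤ 60.5 °C, so it is Code H-4 (Flammable Liquid).
With self-accelerating decomposition temperature 41.7 °C (< 50 °C), the curing-agent paste falls in Code H-9.
Self-accelerating decomposition temperature 22.2 °C meets the Code H-9 criterion (Self-Reactive), so the polymerization initiator is Code H-9.
Total Code H-9: (one 0.3 oz pack = 8.52 g) + (two 0.2 oz packs = 11.36 g) = 19.88 g.
19.88 g is within the cargo aircraft limit of 25 g for Code H-9.
Code H-4 quantity: 2.3 L.
That exceeds the Code H-4 cargo aircraft limit of 2 L.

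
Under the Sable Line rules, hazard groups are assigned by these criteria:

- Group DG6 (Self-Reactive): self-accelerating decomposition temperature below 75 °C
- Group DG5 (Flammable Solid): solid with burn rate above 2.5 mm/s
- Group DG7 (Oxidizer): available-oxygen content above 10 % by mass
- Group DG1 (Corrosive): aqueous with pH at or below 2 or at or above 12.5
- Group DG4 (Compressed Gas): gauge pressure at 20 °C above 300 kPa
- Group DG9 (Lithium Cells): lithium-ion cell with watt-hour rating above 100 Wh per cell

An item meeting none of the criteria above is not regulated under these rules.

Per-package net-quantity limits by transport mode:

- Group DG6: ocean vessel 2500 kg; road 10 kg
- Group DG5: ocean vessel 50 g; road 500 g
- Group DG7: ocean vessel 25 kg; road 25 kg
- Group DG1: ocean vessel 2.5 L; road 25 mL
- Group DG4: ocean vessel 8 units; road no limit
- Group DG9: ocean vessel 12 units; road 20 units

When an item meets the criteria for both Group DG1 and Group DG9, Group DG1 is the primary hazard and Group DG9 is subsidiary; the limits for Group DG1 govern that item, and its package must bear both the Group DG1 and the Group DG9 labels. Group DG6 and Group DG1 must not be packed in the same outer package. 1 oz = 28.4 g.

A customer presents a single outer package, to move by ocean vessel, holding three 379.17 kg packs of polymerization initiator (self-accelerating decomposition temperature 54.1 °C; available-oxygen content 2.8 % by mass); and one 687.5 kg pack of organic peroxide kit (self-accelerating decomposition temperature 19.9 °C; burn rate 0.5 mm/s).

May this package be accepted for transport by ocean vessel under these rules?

Yes

The polymerization initiator has self-accelerating decomposition temperature 54.1 °C, which is < 75 °C, so it is Group DG6 (Self-Reactive).
With self-accelerating decomposition temperature 19.9 °C (< 75 °C), the organic peroxide kit falls in Group DG6.
Total Group DG6: (three 379.17 kg packs = 1137.51 kg) + 687.5 kg = 1825.01 kg.
1825.01 kg is within the ocean vessel limit of 2500 kg for Group DG6.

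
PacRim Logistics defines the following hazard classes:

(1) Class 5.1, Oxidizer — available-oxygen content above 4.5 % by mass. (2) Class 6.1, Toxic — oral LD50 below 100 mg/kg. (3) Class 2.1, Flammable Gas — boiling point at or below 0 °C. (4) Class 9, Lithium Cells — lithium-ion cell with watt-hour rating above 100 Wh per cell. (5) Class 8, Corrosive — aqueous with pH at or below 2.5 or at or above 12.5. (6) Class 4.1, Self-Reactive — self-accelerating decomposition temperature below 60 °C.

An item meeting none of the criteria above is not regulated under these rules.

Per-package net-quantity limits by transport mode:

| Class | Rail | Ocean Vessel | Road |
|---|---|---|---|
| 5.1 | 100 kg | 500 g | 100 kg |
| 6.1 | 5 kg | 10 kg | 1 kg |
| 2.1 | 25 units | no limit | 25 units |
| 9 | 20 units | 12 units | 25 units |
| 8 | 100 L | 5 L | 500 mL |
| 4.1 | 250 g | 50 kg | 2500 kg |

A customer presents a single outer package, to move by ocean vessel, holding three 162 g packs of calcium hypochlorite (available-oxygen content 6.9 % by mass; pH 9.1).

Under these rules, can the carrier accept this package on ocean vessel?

Yes

With available-oxygen content 6.9 % by mass (> 4.5 % by mass), the calcium hypochlorite falls in Class 5.1.
Class 5.1 quantity: three 162 g packs = 486 g.
486 g is within the ocean vessel limit of 500 g for Class 5.1.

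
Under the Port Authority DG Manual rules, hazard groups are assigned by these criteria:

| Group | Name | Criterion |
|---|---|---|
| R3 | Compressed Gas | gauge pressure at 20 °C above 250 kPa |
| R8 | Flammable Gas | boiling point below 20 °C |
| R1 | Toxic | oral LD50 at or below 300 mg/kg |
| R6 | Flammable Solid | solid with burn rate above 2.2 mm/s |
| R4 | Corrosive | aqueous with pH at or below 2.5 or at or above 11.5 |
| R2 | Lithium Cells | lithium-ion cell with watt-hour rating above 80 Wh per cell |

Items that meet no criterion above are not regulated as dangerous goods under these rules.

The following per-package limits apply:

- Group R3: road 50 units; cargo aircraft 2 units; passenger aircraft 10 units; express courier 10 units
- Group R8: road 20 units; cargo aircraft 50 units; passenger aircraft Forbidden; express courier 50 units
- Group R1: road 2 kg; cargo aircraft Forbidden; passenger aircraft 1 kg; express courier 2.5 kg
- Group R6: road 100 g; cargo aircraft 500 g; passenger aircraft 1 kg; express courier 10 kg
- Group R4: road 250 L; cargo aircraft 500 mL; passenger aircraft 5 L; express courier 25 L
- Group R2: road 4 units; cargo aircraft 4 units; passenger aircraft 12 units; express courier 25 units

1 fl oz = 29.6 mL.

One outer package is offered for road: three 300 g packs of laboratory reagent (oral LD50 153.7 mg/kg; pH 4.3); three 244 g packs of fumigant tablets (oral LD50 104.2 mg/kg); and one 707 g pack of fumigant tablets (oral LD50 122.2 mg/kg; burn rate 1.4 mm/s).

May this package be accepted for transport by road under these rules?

Oral LD50 153.7 mg/kg meets the Group R1 criterion (Toxic), so the laboratory reagent is Group R1.
With oral LD50 104.2 mg/kg (≤ 300 mg/kg), the fumigant tablets fall in Group R1.
The fumigant tablets have oral LD50 122.2 mg/kg, which is ≤ 300 mg/kg, so they are Group R1 (Toxic).
Total Group R1: (three 300 g packs = 900 g) + (three 244 g packs = 732 g) + 707 g = 2.339 kg.
2.339 kg exceeds the road limit of 2 kg for Group R1.

No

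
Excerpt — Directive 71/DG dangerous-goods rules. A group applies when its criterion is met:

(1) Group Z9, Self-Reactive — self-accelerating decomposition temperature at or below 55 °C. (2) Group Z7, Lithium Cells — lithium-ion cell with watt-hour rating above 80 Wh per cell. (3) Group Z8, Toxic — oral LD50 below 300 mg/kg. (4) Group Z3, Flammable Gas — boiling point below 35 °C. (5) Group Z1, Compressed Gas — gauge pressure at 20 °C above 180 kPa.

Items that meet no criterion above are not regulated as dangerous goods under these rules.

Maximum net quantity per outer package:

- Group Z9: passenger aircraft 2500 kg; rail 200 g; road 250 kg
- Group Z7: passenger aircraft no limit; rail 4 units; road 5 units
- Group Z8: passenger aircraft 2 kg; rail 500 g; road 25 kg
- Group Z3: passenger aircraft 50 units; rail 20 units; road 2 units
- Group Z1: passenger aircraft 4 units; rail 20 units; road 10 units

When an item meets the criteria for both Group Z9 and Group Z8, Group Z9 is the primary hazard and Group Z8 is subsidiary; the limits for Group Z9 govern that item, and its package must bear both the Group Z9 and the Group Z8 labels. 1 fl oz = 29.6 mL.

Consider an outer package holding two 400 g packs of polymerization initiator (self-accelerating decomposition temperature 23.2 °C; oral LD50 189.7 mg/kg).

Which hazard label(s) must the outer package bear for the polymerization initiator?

Group Z8 and Z9

With self-accelerating decomposition temperature 23.2 °C (≤ 55 °C), the polymerization initiator falls in Group Z9.
Polymerization initiator: oral LD50 189.7 mg/kg < 300 mg/kg → Group Z8 (Toxic).
By the precedence rule Group Z9 is primary and Group Z8 is subsidiary, and that rule requires both labels on the package.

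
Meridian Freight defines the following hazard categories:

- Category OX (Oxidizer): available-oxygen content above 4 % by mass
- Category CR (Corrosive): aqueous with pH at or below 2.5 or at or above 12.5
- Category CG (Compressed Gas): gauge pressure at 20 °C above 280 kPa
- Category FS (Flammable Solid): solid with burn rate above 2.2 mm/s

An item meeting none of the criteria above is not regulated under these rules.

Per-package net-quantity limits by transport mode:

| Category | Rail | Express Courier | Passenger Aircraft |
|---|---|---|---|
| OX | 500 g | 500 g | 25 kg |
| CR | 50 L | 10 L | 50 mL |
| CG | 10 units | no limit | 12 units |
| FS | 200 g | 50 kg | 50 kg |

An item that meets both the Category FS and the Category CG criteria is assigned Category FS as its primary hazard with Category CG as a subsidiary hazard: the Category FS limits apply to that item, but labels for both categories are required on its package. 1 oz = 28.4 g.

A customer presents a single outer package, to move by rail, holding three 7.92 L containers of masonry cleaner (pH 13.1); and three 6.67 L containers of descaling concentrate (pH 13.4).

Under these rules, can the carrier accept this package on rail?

Yes

pH 13.1 meets the Category CR criterion (Corrosive), so the masonry cleaner is Category CR.
pH 13.4 meets the Category CR criterion (Corrosive), so the descaling concentrate is Category CR.
Category CR net quantity: (three 7.92 L containers = 23.76 L) + (three 6.67 L containers = 20.01 L) = 43.77 L.
That is within the Category CR rail limit of 50 L.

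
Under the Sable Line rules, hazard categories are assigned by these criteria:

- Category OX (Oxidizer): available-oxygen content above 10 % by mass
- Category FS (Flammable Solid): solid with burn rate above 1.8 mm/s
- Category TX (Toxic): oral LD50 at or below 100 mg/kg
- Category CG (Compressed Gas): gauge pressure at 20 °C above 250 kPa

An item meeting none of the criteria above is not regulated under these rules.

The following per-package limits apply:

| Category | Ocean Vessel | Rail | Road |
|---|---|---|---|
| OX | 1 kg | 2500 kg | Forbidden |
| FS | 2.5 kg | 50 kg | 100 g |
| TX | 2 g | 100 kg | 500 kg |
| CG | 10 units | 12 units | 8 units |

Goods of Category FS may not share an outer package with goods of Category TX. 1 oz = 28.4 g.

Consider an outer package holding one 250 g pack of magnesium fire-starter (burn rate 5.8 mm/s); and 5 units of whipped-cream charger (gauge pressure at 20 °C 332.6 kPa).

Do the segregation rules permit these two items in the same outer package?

Yes

The magnesium fire-starter has burn rate 5.8 mm/s, which is > 1.8 mm/s, so it is Category FS (Flammable Solid).
The whipped-cream charger has gauge pressure at 20 °C 332.6 kPa, which is > 250 kPa, so it is Category CG (Compressed Gas).
No segregation rule bars Category FS with Category CG.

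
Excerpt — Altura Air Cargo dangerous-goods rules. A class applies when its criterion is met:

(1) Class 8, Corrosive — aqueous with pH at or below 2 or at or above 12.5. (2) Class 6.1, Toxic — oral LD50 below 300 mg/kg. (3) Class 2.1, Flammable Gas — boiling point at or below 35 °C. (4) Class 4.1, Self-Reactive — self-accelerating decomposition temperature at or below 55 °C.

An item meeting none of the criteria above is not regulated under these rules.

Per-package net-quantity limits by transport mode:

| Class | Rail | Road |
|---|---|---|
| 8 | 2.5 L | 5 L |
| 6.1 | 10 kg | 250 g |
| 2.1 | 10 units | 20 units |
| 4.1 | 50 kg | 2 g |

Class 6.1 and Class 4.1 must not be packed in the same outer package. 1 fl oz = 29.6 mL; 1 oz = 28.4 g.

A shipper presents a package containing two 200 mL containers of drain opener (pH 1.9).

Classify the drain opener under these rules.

Drain opener: pH 1.9 ≤ 2 → Class 8 (Corrosive).

Class 8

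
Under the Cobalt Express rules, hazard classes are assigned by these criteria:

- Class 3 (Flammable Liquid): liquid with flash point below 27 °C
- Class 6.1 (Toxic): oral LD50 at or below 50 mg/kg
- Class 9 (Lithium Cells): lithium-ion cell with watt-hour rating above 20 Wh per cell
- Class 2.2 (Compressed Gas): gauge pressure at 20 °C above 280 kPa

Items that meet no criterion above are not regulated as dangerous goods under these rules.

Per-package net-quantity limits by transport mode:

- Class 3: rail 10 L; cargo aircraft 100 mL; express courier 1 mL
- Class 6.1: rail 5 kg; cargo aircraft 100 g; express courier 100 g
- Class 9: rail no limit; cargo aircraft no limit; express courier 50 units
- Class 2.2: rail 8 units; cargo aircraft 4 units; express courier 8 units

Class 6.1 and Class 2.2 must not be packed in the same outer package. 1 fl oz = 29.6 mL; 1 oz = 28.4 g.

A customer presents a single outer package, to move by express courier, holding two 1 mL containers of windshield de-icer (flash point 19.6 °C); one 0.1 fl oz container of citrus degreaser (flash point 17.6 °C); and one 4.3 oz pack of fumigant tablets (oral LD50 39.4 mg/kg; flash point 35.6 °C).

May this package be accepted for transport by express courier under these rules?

With flash point 19.6 °C (< 27 °C), the windshield de-icer falls in Class 3.
Flash point 17.6 °C meets the Class 3 criterion (Flammable Liquid), so the citrus degreaser is Class 3.
The fumigant tablets have oral LD50 39.4 mg/kg, which is ≤ 50 mg/kg, so they are Class 6.1 (Toxic).
Class 6.1 quantity: one 4.3 oz pack = 122.12 g.
122.12 g > 100 g (express courier limit, Class 6.1) — over the limit.
Total Class 3: (two 1 mL containers = 2 mL) + (one 0.1 fl oz container = 2.96 mL) = 4.96 mL.
4.96 mL exceeds the express courier limit of 1 mL for Class 3.
The segregation rule (Class 6.1 with Class 2.2) does not apply to Class 6.1 with Class 3.

No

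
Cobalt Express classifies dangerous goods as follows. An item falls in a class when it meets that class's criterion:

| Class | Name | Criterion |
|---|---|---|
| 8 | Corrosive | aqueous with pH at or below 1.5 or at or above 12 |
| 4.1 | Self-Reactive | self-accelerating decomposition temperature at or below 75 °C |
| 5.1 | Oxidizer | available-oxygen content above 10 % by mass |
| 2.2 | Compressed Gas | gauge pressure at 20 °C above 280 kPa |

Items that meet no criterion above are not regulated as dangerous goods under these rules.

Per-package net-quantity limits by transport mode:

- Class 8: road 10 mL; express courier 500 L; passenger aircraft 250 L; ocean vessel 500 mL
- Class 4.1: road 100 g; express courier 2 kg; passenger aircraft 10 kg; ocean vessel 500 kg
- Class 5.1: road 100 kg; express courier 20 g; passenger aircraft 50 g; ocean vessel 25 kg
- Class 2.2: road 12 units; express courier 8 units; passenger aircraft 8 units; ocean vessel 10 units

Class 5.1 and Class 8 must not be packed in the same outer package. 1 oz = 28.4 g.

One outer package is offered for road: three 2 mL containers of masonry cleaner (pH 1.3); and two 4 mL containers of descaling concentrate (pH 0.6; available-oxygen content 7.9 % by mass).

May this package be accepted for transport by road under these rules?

Masonry cleaner: pH 1.3 ≤ 1.5 → Class 8 (Corrosive).
The descaling concentrate has pH 0.6, which is ≤ 1.5, so it is Class 8 (Corrosive).
Total Class 8: (three 2 mL containers = 6 mL) + (two 4 mL containers = 8 mL) = 14 mL.
14 mL > 10 mL (road limit, Class 8) — over the limit.

No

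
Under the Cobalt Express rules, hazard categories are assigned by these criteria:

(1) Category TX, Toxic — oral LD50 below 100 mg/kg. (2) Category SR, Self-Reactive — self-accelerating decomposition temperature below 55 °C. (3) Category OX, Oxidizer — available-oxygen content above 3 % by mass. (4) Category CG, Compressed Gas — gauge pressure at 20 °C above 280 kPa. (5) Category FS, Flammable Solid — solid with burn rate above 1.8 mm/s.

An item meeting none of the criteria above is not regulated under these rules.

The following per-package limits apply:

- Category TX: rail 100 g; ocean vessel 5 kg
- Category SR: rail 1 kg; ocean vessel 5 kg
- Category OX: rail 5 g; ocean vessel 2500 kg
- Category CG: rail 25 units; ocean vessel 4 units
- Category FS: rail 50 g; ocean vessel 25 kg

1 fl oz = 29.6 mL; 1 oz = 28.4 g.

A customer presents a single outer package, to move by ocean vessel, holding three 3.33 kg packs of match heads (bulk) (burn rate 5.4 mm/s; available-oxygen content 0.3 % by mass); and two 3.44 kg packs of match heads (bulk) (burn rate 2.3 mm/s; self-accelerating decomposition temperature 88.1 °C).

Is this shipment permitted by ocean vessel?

Yes

With burn rate 5.4 mm/s (> 1.8 mm/s), the match heads (bulk) fall in Category FS.
Burn rate 2.3 mm/s meets the Category FS criterion (Flammable Solid), so the match heads (bulk) are Category FS.
Category FS net quantity: (three 3.33 kg packs = 9.99 kg) + (two 3.44 kg packs = 6.88 kg) = 16.87 kg.
16.87 kg is within the ocean vessel limit of 25 kg for Category FS.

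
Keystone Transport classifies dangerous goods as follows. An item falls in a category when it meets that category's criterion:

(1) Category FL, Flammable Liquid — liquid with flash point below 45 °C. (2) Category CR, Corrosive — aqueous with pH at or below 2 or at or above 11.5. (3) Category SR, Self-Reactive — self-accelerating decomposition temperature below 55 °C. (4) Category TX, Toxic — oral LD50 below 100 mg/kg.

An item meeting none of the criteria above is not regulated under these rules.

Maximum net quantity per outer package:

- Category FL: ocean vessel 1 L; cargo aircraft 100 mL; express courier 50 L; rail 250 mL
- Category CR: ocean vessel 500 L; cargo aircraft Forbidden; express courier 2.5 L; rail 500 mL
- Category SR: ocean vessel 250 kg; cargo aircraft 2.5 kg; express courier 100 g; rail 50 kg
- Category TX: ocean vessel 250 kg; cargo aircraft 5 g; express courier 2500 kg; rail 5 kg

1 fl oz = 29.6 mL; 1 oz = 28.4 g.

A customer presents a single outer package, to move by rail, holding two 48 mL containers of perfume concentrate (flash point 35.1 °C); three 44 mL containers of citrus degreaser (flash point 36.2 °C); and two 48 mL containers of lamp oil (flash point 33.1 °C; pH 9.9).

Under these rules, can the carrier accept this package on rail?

The perfume concentrate has flash point 35.1 °C, which is < 45 °C, so it is Category FL (Flammable Liquid).
Flash point 36.2 °C meets the Category FL criterion (Flammable Liquid), so the citrus degreaser is Category FL.
Lamp oil: flash point 33.1 °C < 45 °C → Category FL (Flammable Liquid).
Total Category FL: (two 48 mL containers = 96 mL) + (three 44 mL containers = 132 mL) + (two 48 mL containers = 96 mL) = 324 mL.
324 mL > 250 mL (rail limit, Category FL) — over the limit.

No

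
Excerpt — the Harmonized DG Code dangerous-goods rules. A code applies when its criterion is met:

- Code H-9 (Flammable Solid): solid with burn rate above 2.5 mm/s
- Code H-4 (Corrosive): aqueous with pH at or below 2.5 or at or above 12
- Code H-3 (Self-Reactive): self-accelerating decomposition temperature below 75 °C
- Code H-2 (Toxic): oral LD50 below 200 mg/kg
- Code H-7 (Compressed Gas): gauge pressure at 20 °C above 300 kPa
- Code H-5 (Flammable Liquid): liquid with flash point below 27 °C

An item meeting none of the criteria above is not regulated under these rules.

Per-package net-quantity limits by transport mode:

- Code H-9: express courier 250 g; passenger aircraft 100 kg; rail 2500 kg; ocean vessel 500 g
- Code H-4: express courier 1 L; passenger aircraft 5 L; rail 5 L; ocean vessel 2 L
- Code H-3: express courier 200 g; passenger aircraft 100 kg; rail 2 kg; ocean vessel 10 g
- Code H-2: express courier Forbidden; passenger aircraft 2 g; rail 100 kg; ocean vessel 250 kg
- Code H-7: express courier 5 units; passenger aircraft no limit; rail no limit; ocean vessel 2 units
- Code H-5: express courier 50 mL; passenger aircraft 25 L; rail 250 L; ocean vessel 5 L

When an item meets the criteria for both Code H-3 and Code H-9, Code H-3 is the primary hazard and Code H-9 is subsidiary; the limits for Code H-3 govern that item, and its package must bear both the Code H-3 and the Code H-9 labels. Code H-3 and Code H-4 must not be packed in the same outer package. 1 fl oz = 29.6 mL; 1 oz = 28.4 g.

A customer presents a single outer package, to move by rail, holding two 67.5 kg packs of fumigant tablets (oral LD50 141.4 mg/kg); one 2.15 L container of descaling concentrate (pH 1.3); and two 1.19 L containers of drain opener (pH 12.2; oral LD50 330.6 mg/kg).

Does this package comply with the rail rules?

No

Fumigant tablets: oral LD50 141.4 mg/kg < 200 mg/kg → Code H-2 (Toxic).
The descaling concentrate has pH 1.3, which is ≤ 2.5, so it is Code H-4 (Corrosive).
pH 12.2 meets the Code H-4 criterion (Corrosive), so the drain opener is Code H-4.
Total Code H-4: 2.15 L + (two 1.19 L containers = 2.38 L) = 4.53 L.
That is within the Code H-4 rail limit of 5 L.
Code H-2 quantity: two 67.5 kg packs = 135 kg.
That exceeds the Code H-2 rail limit of 100 kg.
The segregation rule (Code H-3 with Code H-4) does not apply to Code H-4 with Code H-2.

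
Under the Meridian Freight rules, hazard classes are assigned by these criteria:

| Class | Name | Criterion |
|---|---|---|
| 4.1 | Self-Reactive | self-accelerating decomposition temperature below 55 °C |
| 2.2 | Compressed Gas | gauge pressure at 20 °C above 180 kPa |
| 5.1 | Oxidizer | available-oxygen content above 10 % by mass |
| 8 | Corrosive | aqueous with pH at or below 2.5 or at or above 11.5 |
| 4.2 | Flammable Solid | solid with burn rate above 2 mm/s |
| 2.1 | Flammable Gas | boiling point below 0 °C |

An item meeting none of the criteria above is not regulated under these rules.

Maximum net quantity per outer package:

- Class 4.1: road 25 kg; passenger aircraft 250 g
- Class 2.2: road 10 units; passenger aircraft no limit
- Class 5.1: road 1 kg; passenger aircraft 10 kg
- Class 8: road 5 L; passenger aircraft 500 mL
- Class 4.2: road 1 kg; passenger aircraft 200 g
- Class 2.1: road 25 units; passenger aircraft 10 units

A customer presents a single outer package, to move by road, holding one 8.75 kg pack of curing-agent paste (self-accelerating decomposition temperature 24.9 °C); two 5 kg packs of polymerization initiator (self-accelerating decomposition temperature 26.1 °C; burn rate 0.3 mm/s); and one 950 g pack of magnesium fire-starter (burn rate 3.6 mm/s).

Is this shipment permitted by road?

With self-accelerating decomposition temperature 24.9 °C (< 55 °C), the curing-agent paste falls in Class 4.1.
Self-accelerating decomposition temperature 26.1 °C meets the Class 4.1 criterion (Self-Reactive), so the polymerization initiator is Class 4.1.
Burn rate 3.6 mm/s meets the Class 4.2 criterion (Flammable Solid), so the magnesium fire-starter is Class 4.2.
Class 4.1 net quantity: 8.75 kg + (two 5 kg packs = 10 kg) = 18.75 kg.
18.75 kg ≤ 25 kg (road limit, Class 4.1) — within limit.
Class 4.2 quantity: 950 g.
950 g is within the road limit of 1 kg for Class 4.2.
Every hazard class is within its road limit and no segregation rule is violated.

Yes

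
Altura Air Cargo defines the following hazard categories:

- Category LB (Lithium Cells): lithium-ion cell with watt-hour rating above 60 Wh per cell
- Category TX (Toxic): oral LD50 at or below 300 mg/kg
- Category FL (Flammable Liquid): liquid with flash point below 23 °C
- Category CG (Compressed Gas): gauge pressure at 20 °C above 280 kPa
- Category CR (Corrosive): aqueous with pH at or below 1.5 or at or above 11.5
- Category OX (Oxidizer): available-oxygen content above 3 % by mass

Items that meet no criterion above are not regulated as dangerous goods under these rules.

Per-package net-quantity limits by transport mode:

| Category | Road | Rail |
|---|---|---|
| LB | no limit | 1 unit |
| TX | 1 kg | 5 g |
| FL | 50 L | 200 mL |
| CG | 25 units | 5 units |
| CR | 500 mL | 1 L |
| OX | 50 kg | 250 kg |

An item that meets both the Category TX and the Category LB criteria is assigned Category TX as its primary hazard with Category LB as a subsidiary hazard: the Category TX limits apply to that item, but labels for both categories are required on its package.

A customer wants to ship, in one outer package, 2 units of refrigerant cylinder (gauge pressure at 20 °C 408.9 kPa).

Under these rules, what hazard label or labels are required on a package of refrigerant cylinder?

Category CG

The refrigerant cylinder has gauge pressure at 20 °C 408.9 kPa, which is > 280 kPa, so it is Category CG (Compressed Gas).
Only the Category CG label is required.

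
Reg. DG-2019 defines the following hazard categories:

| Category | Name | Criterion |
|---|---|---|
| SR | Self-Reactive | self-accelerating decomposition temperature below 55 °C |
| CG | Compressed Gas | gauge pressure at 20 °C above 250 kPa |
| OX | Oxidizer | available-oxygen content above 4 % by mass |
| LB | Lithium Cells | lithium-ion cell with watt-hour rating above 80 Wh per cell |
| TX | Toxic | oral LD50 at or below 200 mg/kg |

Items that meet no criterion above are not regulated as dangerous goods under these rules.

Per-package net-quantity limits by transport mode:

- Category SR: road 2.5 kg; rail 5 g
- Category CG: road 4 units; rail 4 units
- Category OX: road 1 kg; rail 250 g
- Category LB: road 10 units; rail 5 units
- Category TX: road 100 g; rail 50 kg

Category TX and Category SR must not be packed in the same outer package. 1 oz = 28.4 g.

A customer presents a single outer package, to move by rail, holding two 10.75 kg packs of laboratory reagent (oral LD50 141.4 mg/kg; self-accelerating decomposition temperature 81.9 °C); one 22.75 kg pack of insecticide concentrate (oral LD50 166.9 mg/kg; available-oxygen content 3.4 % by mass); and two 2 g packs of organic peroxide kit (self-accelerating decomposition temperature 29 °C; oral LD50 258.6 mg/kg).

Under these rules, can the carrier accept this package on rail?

The laboratory reagent has oral LD50 141.4 mg/kg, which is ≤ 200 mg/kg, so it is Category TX (Toxic).
Insecticide concentrate: oral LD50 166.9 mg/kg ≤ 200 mg/kg → Category TX (Toxic).
Organic peroxide kit: self-accelerating decomposition temperature 29 °C < 55 °C → Category SR (Self-Reactive).
Total Category TX: (two 10.75 kg packs = 21.5 kg) + 22.75 kg = 44.25 kg.
44.25 kg ≤ 50 kg (rail limit, Category TX) — within limit.
Category SR quantity: two 2 g packs = 4 g.
That is within the Category SR rail limit of 5 g.
Category TX and Category SR may not share an outer package.

No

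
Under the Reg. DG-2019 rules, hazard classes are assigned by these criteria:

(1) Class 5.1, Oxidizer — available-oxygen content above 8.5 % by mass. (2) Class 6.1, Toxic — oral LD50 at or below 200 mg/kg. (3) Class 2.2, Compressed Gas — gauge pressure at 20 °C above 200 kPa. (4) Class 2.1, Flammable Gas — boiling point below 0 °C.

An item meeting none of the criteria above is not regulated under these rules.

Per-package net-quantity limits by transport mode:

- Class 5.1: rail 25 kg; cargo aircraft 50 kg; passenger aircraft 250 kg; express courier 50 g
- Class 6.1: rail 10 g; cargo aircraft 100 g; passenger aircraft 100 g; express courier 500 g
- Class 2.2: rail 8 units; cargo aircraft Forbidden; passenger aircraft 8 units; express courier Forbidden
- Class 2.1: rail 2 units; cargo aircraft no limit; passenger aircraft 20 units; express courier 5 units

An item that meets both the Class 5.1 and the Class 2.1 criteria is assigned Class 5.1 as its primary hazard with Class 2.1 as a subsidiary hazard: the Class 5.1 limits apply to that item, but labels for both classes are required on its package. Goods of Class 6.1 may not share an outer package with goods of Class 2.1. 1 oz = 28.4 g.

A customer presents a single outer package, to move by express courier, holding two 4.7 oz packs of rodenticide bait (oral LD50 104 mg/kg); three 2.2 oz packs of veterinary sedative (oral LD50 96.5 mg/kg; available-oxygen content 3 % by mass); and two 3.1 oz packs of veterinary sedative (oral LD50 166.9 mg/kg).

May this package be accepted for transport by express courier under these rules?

With oral LD50 104 mg/kg (≤ 200 mg/kg), the rodenticide bait falls in Class 6.1.
With oral LD50 96.5 mg/kg (≤ 200 mg/kg), the veterinary sedative falls in Class 6.1.
Veterinary sedative: oral LD50 166.9 mg/kg ≤ 200 mg/kg → Class 6.1 (Toxic).
Class 6.1 net quantity: (two 4.7 oz packs = 266.96 g) + (three 2.2 oz packs = 187.44 g) + (two 3.1 oz packs = 176.08 g) = 630.48 g.
630.48 g exceeds the express courier limit of 500 g for Class 6.1.

No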